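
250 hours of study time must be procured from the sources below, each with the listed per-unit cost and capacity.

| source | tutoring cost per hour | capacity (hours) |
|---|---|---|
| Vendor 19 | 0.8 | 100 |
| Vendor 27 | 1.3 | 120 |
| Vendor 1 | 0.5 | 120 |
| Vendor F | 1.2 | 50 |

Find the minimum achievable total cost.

176

Fill from the cheapest source first.
Vendor 1 at 0.5: take all 120 hours ; 130 still needed.
Vendor 19 (0.8): use full 100 ; 30 hours to go.
Take 30 from Vendor F at 1.2 to finish.
Vendor 27: unused.
Cost = 120×0.5 + 100×0.8 + 30×1.2 = 176.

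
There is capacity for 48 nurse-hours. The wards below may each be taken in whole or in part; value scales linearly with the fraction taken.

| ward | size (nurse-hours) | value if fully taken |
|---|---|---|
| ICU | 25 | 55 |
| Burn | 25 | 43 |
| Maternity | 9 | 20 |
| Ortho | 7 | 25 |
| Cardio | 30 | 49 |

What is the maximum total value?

112.04

Sort by value density: Ortho 25/7≈3.57, Maternity 20/9≈2.22, ICU 55/25≈2.2, Burn 43/25≈1.72, Cardio 49/30≈1.63.
All 7 nurse-hours of Ortho fit (value 25) ; 41 remain.
Maternity: take in full, 9 nurse-hours for value 20 ; 32 left.
ICU: take in full, 25 nurse-hours for value 55 ; 7 left.
7 nurse-hours left: a 7/25 share of Burn gives 43×7/25 = 12.04.
Total value = 112.04.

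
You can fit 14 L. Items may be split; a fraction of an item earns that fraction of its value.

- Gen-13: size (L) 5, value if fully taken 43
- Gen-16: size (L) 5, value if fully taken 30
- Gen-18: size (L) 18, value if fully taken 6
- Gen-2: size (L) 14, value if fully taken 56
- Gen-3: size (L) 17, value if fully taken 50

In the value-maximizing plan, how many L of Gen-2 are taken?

4

Rank by value-to-size ratio: Gen-13 43/5≈8.6, Gen-16 30/5≈6, Gen-2 56/14≈4, Gen-3 50/17≈2.94, Gen-18 6/18≈0.333.
All 5 L of Gen-13 fit (value 43) ; 9 remain.
Take all of Gen-16 (5 L, value 30) ; 4 L left.
Fill the last 4 L with part of Gen-2: 4/14 of it earns 16.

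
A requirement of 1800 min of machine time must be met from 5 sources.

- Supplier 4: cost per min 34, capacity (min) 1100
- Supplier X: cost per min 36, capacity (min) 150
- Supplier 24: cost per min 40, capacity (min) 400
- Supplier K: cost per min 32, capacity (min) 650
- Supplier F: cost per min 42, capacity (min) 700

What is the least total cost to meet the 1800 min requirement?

Cheapest first:
Supplier K at 32: take all 650 min ; 1150 still needed.
Take 1100 from Supplier 4 at 34 ; need 50 more.
Take 50 from Supplier X at 36 to finish.
Supplier 24, Supplier F: unused.
Cost = 650×32 + 1100×34 + 50×36 = 60000.

60000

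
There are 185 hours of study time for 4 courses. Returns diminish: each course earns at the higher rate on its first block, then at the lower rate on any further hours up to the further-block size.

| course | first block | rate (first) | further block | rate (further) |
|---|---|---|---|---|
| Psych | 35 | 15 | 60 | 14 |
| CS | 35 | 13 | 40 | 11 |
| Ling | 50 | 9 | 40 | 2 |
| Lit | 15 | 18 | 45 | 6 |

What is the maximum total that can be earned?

Order all 8 blocks by rate: Lit/first 18 > Psych/first 15 > Psych/second 14 > CS/first 13 > CS/second 11 > Ling/first 9 > Lit/second 6 > Ling/second 2.
Fill Lit first block (15 at 18) ; 170 left.
Psych first at 15: fill all 35 ; 135 left.
Fill Psych second block (60 at 14) ; 75 left.
Fill CS first block (35 at 13) ; 40 left.
CS/second (11): +40 ; 0 left.
Total = 18×15 + 15×35 + 14×60 + 13×35 + 11×40 = 2530.

2530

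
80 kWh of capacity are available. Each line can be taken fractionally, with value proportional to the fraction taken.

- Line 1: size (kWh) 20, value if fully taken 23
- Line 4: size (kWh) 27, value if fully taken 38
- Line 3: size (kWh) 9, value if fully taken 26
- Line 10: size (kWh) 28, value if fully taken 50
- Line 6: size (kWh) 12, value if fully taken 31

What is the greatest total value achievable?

149.6

Best value per unit of size first: Line 3 26/9≈2.89, Line 6 31/12≈2.58, Line 10 50/28≈1.79, Line 4 38/27≈1.41, Line 1 23/20≈1.15.
Line 3: take in full, 9 kWh for value 26 → 71 left.
Line 6: take in full, 12 kWh for value 31 → 59 left.
Take all of Line 10 (28 kWh, value 50) → 31 kWh left.
All 27 kWh of Line 4 fit (value 38) → 4 remain.
Only 4 kWh remain; take 4/20 of Line 1 for value 23×4/20 = 4.6.
Total value = 149.6.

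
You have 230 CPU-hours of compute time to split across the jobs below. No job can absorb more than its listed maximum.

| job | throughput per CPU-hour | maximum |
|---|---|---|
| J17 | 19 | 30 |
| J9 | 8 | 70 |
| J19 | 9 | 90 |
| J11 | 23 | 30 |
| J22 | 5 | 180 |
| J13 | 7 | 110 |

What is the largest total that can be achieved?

2700

Highest throughput per CPU-hour first: J11 23 > J17 19 > J19 9 > J9 8 > J13 7 > J22 5.
J11: +30 to 30 (cap) ; 200 left.
Give J17 30 to hit its cap of 30 ; 170 left.
Give J19 90 to hit its cap of 90 ; 80 left.
J9 takes 70 to reach its cap of 70 ; 10 left.
Only 10 left; J13 takes them to reach 10.
Total = 19×30 + 8×70 + 9×90 + 23×30 + 7×10 = 2700.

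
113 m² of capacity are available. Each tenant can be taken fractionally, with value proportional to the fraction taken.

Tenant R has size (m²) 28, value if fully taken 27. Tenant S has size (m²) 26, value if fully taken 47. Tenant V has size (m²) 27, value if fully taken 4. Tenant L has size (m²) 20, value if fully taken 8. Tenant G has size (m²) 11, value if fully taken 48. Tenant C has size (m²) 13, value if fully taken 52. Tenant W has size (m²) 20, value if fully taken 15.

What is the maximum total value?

195

Sort by value density: Tenant G 48/11≈4.36, Tenant C 52/13≈4, Tenant S 47/26≈1.81, Tenant R 27/28≈0.964, Tenant W 15/20≈0.75, Tenant L 8/20≈0.4, Tenant V 4/27≈0.148.
Take all of Tenant G (11 m², value 48) ; 102 m² left.
Take all of Tenant C (13 m², value 52) ; 89 m² left.
All 26 m² of Tenant S fit (value 47) ; 63 remain.
Take all of Tenant R (28 m², value 27) ; 35 m² left.
All 20 m² of Tenant W fit (value 15) ; 15 remain.
Only 15 m² remain; take 15/20 of Tenant L for value 8×15/20 = 6.
Total value = 195.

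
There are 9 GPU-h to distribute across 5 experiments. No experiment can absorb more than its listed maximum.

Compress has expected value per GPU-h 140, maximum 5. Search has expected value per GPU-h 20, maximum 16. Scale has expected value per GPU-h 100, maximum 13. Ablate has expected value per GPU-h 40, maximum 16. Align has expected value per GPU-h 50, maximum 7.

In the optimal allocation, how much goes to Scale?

4

Rank by expected value per GPU-h: Compress 140 > Scale 100 > Align 50 > Ablate 40 > Search 20.
Compress: +5 to 5 (cap) ; 4 left.
Scale has room for 13 but only 4 remain, so it gets 4.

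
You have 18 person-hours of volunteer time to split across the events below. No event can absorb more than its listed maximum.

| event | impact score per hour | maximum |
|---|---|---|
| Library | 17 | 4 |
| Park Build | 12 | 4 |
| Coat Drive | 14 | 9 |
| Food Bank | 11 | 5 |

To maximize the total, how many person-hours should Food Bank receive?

1

Highest impact score per hour first: Library 17 > Coat Drive 14 > Park Build 12 > Food Bank 11.
Library: +4 to 4 (cap) — 14 left.
Coat Drive: +9 to 9 (cap) — 5 left.
Park Build: +4 to 4 (cap) — 1 left.
Only 1 left; Food Bank takes them to reach 1.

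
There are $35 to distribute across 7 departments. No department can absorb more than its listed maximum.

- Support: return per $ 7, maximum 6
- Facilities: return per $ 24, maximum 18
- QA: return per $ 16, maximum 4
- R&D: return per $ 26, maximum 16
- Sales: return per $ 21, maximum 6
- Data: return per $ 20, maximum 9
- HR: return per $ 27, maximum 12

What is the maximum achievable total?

908

Rank by return per $: HR 27 > R&D 26 > Facilities 24 > Sales 21 > Data 20 > QA 16 > Support 7.
HR takes 12 to reach its cap of 12 → 23 left.
Give R&D 16 to hit its cap of 16 → 7 left.
Facilities: +7 (room for 18) → 7. Pool exhausted.
Total = 24×7 + 26×16 + 27×12 = 908.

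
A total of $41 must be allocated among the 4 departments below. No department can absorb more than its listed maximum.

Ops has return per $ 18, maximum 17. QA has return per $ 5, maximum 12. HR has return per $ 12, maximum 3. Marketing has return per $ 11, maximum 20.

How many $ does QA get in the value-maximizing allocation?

Rank by return per $: Ops 18 > HR 12 > Marketing 11 > QA 5.
Ops: +17 to 17 (cap) ; 24 left.
Give HR 3 to hit its cap of 3 ; 21 left.
Give Marketing 20 to hit its cap of 20 ; 1 left.
QA has room for 12 but only 1 remain, so it gets 1.

1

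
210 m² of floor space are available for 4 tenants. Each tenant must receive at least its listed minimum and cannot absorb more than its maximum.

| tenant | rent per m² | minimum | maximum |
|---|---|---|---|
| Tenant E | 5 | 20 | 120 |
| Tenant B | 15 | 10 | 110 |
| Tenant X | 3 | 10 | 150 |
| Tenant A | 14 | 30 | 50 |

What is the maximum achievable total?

2580

Meeting every minimum uses 20+10+10+30 = 70 m², leaving 140.
Order the tenants by rent per m²: Tenant B 15 > Tenant A 14 > Tenant E 5 > Tenant X 3.
Tenant B: +100 to 110 (cap) → 40 left.
Give Tenant A 20 more to hit its cap of 50 → 20 left.
Tenant E has room for 100 more but only 20 remain, so it gets 40.
Total = 5×40 + 15×110 + 3×10 + 14×50 = 2580.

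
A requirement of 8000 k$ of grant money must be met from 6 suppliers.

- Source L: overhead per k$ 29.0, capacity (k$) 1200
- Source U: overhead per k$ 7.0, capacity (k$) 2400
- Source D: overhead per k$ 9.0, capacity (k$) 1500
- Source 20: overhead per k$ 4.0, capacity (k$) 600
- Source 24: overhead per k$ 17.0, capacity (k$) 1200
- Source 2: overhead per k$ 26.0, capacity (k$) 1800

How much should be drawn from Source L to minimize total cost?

Cheapest first:
Take 600 from Source 20 at 4.0 ; need 7400 more.
Source U at 7.0: take all 2400 k$ ; 5000 still needed.
Source D (9.0): use full 1500 ; 3500 k$ to go.
Source 24 at 17.0: take all 1200 k$ ; 2300 still needed.
Take 1800 from Source 2 at 26.0 ; need 500 more.
Source L (29.0): take the remaining 500 ; done.

500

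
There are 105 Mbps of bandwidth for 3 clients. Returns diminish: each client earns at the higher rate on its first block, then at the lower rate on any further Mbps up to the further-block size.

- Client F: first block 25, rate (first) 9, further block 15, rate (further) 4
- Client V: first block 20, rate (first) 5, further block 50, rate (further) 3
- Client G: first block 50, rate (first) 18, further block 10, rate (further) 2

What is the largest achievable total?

1265

Rank every tier by rate: Client G/tier1 18 > Client F/tier1 9 > Client V/tier1 5 > Client F/tier2 4 > Client V/tier2 3 > Client G/tier2 2.
Fill Client G tier1 block (50 at 18) — 55 left.
Fill Client F tier1 block (25 at 9) — 30 left.
Client V tier1 at 5: fill all 20 — 10 left.
Client F/tier2: +10 of 15 at 4; pool empty.
Total = 18×50 + 9×25 + 5×20 + 4×10 = 1265.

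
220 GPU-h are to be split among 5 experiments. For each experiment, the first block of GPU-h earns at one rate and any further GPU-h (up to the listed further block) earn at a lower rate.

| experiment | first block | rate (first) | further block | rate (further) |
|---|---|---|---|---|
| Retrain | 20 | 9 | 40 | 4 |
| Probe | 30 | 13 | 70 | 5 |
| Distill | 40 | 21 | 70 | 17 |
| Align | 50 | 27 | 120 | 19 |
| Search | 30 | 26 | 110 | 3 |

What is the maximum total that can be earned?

Order all 10 blocks by rate: Align/first 27 > Search/first 26 > Distill/first 21 > Align/second 19 > Distill/second 17 > Probe/first 13 > Retrain/first 9 > Probe/second 5 > Retrain/second 4 > Search/second 3.
Align first at 27: fill all 50 → 170 left.
Fill Search first block (30 at 26) → 140 left.
Fill Distill first block (40 at 21) → 100 left.
Align/second: +100 of 120 at 19; pool empty.
Total = 27×50 + 26×30 + 21×40 + 19×100 = 4870.

4870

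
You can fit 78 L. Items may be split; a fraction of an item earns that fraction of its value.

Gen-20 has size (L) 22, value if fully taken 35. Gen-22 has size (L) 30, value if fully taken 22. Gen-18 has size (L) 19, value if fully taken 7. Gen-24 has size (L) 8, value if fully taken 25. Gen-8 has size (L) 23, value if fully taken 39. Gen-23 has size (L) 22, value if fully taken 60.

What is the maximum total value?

161.2

Sort by value density: Gen-24 25/8≈3.12, Gen-23 60/22≈2.73, Gen-8 39/23≈1.7, Gen-20 35/22≈1.59, Gen-22 22/30≈0.733, Gen-18 7/19≈0.368.
Take all of Gen-24 (8 L, value 25) ; 70 L left.
All 22 L of Gen-23 fit (value 60) ; 48 remain.
Gen-8: take in full, 23 L for value 39 ; 25 left.
Gen-20: take in full, 22 L for value 35 ; 3 left.
Fill the last 3 L with part of Gen-22: 3/30 of it earns 2.2.
Total value = 161.2.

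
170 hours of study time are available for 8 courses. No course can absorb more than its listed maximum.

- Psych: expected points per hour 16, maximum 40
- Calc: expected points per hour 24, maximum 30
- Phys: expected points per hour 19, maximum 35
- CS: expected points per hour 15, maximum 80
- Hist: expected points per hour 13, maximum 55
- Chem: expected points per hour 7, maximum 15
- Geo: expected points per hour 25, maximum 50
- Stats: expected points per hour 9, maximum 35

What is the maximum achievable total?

3500

Rank by expected points per hour: Geo 25 > Calc 24 > Phys 19 > Psych 16 > CS 15 > Hist 13 > Stats 9 > Chem 7.
Give Geo 50 to hit its cap of 50 → 120 left.
Calc: +30 to 30 (cap) → 90 left.
Phys: +35 to 35 (cap) → 55 left.
Give Psych 40 to hit its cap of 40 → 15 left.
Only 15 left; CS takes them to reach 15.
Total = 16×40 + 24×30 + 19×35 + 15×15 + 25×50 = 3500.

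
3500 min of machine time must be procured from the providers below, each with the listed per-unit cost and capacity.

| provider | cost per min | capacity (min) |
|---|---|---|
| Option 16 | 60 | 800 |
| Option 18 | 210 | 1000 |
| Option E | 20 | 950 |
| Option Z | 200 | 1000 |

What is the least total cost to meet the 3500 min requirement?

Fill from the cheapest provider first.
Option E (20): use full 950 → 2550 min to go.
Option 16 at 60: take all 800 min → 1750 still needed.
Option Z (200): use full 1000 → 750 min to go.
Option 18 (210): take the remaining 750 → done.
Cost = 950×20 + 800×60 + 1000×200 + 750×210 = 424500.

424500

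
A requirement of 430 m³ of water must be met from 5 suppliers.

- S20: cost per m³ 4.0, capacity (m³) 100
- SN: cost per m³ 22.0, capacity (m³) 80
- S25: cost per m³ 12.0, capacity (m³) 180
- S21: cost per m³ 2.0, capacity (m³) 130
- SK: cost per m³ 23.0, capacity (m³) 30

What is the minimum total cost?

3260

Cheapest first:
Take 130 from S21 at 2.0 ; need 300 more.
S20 at 4.0: take all 100 m³ ; 200 still needed.
Take 180 from S25 at 12.0 ; need 20 more.
SN (22.0): take the remaining 20 ; done.
SK: unused.
Cost = 130×2.0 + 100×4.0 + 180×12.0 + 20×22.0 = 3260.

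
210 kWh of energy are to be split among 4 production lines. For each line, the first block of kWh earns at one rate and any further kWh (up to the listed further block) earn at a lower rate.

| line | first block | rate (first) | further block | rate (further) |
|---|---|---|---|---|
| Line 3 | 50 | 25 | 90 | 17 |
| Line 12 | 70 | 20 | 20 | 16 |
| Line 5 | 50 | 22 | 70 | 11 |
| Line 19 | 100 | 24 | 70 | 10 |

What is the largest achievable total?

Order all 8 blocks by rate: Line 3/first 25 > Line 19/first 24 > Line 5/first 22 > Line 12/first 20 > Line 3/second 17 > Line 12/second 16 > Line 5/second 11 > Line 19/second 10.
Line 3 first at 25: fill all 50 ; 160 left.
Line 19/first (24): +100 ; 60 left.
Line 5 first at 22: fill all 50 ; 10 left.
10 remain; put them into Line 12 first at 20.
Total = 25×50 + 24×100 + 22×50 + 20×10 = 4950.

4950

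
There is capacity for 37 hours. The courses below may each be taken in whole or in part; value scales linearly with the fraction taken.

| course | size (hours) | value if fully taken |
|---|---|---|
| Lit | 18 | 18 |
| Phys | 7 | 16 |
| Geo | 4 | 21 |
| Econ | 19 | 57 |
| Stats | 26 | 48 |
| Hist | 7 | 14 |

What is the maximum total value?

Rank by value-to-size ratio: Geo 21/4≈5.25, Econ 57/19≈3, Phys 16/7≈2.29, Hist 14/7≈2, Stats 48/26≈1.85, Lit 18/18≈1.
All 4 hours of Geo fit (value 21) ; 33 remain.
Econ: take in full, 19 hours for value 57 ; 14 left.
All 7 hours of Phys fit (value 16) ; 7 remain.
Take all of Hist (7 hours, value 14) ; 0 hours left.
Total value = 108.

108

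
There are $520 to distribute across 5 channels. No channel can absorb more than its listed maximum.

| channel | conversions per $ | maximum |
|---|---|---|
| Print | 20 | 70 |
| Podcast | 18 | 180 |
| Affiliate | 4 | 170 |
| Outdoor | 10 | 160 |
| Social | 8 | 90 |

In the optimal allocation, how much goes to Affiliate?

20

Order the channels by conversions per $: Print 20 > Podcast 18 > Outdoor 10 > Social 8 > Affiliate 4.
Give Print 70 to hit its cap of 70 → 450 left.
Podcast takes 180 to reach its cap of 180 → 270 left.
Outdoor: +160 to 160 (cap) → 110 left.
Social takes 90 to reach its cap of 90 → 20 left.
Affiliate has room for 170 but only 20 remain, so it gets 20.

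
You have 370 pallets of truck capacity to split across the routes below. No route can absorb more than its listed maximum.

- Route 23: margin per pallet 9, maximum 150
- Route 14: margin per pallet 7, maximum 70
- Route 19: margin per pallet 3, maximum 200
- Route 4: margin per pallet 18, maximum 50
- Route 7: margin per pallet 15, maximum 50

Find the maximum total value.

Highest margin per pallet first: Route 4 18 > Route 7 15 > Route 23 9 > Route 14 7 > Route 19 3.
Give Route 4 50 to hit its cap of 50 → 320 left.
Route 7 takes 50 to reach its cap of 50 → 270 left.
Give Route 23 150 to hit its cap of 150 → 120 left.
Route 14 takes 70 to reach its cap of 70 → 50 left.
Only 50 left; Route 19 takes them to reach 50.
Total = 9×150 + 7×70 + 3×50 + 18×50 + 15×50 = 3640.

3640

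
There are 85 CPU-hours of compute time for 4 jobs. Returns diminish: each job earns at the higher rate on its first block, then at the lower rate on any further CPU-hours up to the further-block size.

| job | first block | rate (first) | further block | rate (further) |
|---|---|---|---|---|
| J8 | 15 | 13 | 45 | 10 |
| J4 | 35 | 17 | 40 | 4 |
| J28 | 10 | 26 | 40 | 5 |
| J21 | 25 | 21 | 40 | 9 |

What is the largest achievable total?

1575

Rank every tier by rate: J28/tier1 26 > J21/tier1 21 > J4/tier1 17 > J8/tier1 13 > J8/tier2 10 > J21/tier2 9 > J28/tier2 5 > J4/tier2 4.
Fill J28 tier1 block (10 at 26) — 75 left.
J21/tier1 (21): +25 — 50 left.
Fill J4 tier1 block (35 at 17) — 15 left.
Fill J8 tier1 block (15 at 13) — 0 left.
Total = 26×10 + 21×25 + 17×35 + 13×15 = 1575.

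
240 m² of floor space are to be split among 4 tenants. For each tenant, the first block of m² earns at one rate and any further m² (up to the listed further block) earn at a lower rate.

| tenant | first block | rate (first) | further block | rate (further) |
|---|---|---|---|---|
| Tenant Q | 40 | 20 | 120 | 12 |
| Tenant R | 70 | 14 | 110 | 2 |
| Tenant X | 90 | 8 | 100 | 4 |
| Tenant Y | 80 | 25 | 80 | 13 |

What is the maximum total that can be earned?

Treat each block as its own option and order by rate: Tenant Y/first 25 > Tenant Q/first 20 > Tenant R/first 14 > Tenant Y/second 13 > Tenant Q/second 12 > Tenant X/first 8 > Tenant X/second 4 > Tenant R/second 2.
Tenant Y/first (25): +80 ; 160 left.
Tenant Q first at 20: fill all 40 ; 120 left.
Tenant R/first (14): +70 ; 50 left.
Tenant Y second at 13: only 50 left, fill 50.
Total = 25×80 + 20×40 + 14×70 + 13×50 = 4430.

4430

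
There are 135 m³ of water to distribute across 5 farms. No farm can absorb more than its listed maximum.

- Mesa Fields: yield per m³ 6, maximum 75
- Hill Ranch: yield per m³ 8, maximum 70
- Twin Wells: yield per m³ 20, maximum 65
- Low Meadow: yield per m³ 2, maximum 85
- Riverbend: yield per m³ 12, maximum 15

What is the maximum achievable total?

Rank by yield per m³: Twin Wells 20 > Riverbend 12 > Hill Ranch 8 > Mesa Fields 6 > Low Meadow 2.
Twin Wells takes 65 to reach its cap of 65 — 70 left.
Riverbend takes 15 to reach its cap of 15 — 55 left.
Only 55 left; Hill Ranch takes them to reach 55.
Total = 8×55 + 20×65 + 12×15 = 1920.

1920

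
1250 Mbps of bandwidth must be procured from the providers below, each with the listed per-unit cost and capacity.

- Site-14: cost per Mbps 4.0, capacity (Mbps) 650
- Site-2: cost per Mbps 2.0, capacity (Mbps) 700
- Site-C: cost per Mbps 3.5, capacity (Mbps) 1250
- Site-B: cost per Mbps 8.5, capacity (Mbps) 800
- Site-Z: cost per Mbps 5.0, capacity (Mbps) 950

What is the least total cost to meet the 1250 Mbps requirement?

Cheapest first:
Site-2 at 2.0: take all 700 Mbps → 550 still needed.
Site-C at 3.5: take 550 of its 1250 → requirement met.
Site-14, Site-Z, Site-B: unused.
Cost = 700×2.0 + 550×3.5 = 3325.

3325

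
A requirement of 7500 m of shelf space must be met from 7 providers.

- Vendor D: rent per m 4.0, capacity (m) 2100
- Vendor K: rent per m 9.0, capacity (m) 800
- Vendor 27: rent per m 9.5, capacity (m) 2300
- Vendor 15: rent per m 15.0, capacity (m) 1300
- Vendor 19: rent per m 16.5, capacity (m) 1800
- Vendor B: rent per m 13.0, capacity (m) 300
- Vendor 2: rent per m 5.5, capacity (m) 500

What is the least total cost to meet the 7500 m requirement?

66900

Fill from the cheapest provider first.
Vendor D at 4.0: take all 2100 m — 5400 still needed.
Take 500 from Vendor 2 at 5.5 — need 4900 more.
Vendor K (9.0): use full 800 — 4100 m to go.
Vendor 27 at 9.5: take all 2300 m — 1800 still needed.
Vendor B (13.0): use full 300 — 1500 m to go.
Take 1300 from Vendor 15 at 15.0 — need 200 more.
Take 200 from Vendor 19 at 16.5 to finish.
Cost = 2100×4.0 + 500×5.5 + 800×9.0 + 2300×9.5 + 300×13.0 + 1300×15.0 + 200×16.5 = 66900.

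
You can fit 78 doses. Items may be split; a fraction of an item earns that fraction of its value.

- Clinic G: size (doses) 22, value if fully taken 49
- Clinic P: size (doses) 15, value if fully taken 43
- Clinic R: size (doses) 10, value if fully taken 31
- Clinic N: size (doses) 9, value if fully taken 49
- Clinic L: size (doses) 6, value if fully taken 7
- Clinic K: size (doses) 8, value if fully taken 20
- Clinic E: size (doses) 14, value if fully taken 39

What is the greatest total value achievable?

Rank by value-to-size ratio: Clinic N 49/9≈5.44, Clinic R 31/10≈3.1, Clinic P 43/15≈2.87, Clinic E 39/14≈2.79, Clinic K 20/8≈2.5, Clinic G 49/22≈2.23, Clinic L 7/6≈1.17.
All 9 doses of Clinic N fit (value 49) — 69 remain.
All 10 doses of Clinic R fit (value 31) — 59 remain.
Take all of Clinic P (15 doses, value 43) — 44 doses left.
Clinic E: take in full, 14 doses for value 39 — 30 left.
Clinic K: take in full, 8 doses for value 20 — 22 left.
Take all of Clinic G (22 doses, value 49) — 0 doses left.
Total value = 231.

231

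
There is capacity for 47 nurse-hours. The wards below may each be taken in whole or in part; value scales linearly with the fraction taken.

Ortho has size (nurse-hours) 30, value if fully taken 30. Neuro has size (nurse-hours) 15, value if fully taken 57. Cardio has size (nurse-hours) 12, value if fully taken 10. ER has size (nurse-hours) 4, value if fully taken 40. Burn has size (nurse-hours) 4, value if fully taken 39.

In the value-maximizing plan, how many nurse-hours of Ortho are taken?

24

Best value per unit of size first: ER 40/4≈10, Burn 39/4≈9.75, Neuro 57/15≈3.8, Ortho 30/30≈1, Cardio 10/12≈0.833.
ER: take in full, 4 nurse-hours for value 40 → 43 left.
Burn: take in full, 4 nurse-hours for value 39 → 39 left.
Take all of Neuro (15 nurse-hours, value 57) → 24 nurse-hours left.
24 nurse-hours left: a 24/30 share of Ortho gives 30×24/30 = 24.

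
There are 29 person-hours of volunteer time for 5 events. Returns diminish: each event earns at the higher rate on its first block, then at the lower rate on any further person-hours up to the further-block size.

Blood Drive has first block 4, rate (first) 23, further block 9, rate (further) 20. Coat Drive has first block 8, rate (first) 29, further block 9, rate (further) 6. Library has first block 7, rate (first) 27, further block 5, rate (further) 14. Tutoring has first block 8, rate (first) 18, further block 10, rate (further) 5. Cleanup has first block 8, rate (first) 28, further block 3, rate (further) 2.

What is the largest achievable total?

777

Order all 10 blocks by rate: Coat Drive/T1 29 > Cleanup/T1 28 > Library/T1 27 > Blood Drive/T1 23 > Blood Drive/T2 20 > Tutoring/T1 18 > Library/T2 14 > Coat Drive/T2 6 > Tutoring/T2 5 > Cleanup/T2 2.
Coat Drive T1 at 29: fill all 8 — 21 left.
Fill Cleanup T1 block (8 at 28) — 13 left.
Library/T1 (27): +7 — 6 left.
Blood Drive T1 at 23: fill all 4 — 2 left.
Blood Drive/T2: +2 of 9 at 20; pool empty.
Total = 29×8 + 28×8 + 27×7 + 23×4 + 20×2 = 777.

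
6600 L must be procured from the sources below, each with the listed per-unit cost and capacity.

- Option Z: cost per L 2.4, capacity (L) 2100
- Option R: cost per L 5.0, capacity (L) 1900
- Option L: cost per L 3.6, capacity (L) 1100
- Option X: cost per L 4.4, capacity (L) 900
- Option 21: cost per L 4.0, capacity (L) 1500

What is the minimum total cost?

Cheapest first:
Option Z (2.4): use full 2100 ; 4500 L to go.
Option L at 3.6: take all 1100 L ; 3400 still needed.
Take 1500 from Option 21 at 4.0 ; need 1900 more.
Option X (4.4): use full 900 ; 1000 L to go.
Option R (5.0): take the remaining 1000 ; done.
Cost = 2100×2.4 + 1100×3.6 + 1500×4.0 + 900×4.4 + 1000×5.0 = 23960.

23960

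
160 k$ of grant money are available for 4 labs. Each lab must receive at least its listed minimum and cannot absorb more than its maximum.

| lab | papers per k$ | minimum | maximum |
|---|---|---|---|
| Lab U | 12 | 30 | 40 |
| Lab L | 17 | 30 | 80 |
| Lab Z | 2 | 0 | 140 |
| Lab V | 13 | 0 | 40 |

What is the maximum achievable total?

Meeting every minimum uses 30+30+0+0 = 60 k$, leaving 100.
Order the labs by papers per k$: Lab L 17 > Lab V 13 > Lab U 12 > Lab Z 2.
Lab L: +50 to 80 (cap) → 50 left.
Give Lab V 40 more to hit its cap of 40 → 10 left.
Give Lab U 10 more to hit its cap of 40 → 0 left.
Total = 12×40 + 17×80 + 13×40 = 2360.

2360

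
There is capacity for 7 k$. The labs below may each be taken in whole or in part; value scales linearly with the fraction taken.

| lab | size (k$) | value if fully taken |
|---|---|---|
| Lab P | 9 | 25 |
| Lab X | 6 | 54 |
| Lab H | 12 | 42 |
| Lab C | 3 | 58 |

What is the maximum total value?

94

Sort by value density: Lab C 58/3≈19.3, Lab X 54/6≈9, Lab H 42/12≈3.5, Lab P 25/9≈2.78.
Take all of Lab C (3 k$, value 58) → 4 k$ left.
Fill the last 4 k$ with part of Lab X: 4/6 of it earns 36.
Total value = 94.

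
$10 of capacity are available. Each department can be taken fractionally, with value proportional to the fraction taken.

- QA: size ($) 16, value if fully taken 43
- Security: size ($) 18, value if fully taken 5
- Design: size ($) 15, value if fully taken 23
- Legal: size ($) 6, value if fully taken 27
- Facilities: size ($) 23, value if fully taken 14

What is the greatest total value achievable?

Rank by value-to-size ratio: Legal 27/6≈4.5, QA 43/16≈2.69, Design 23/15≈1.53, Facilities 14/23≈0.609, Security 5/18≈0.278.
Legal: take in full, 6 $ for value 27 → 4 left.
4 $ left: a 4/16 share of QA gives 43×4/16 = 10.75.
Total value = 37.75.

37.75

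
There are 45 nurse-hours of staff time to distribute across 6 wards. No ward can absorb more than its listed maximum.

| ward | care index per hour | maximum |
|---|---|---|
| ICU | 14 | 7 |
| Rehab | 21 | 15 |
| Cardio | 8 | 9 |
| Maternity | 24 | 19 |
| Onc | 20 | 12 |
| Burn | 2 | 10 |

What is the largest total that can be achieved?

991

Rank by care index per hour: Maternity 24 > Rehab 21 > Onc 20 > ICU 14 > Cardio 8 > Burn 2.
Give Maternity 19 to hit its cap of 19 → 26 left.
Rehab: +15 to 15 (cap) → 11 left.
Onc: +11 (room for 12) → 11. Pool exhausted.
Total = 21×15 + 24×19 + 20×11 = 991.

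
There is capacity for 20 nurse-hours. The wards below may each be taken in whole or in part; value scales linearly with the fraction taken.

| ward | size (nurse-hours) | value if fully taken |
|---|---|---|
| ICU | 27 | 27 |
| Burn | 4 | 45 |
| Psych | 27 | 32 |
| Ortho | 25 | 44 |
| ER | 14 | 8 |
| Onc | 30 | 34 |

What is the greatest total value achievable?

Best value per unit of size first: Burn 45/4≈11.2, Ortho 44/25≈1.76, Psych 32/27≈1.19, Onc 34/30≈1.13, ICU 27/27≈1, ER 8/14≈0.571.
Take all of Burn (4 nurse-hours, value 45) → 16 nurse-hours left.
Only 16 nurse-hours remain; take 16/25 of Ortho for value 44×16/25 = 28.16.
Total value = 73.16.

73.16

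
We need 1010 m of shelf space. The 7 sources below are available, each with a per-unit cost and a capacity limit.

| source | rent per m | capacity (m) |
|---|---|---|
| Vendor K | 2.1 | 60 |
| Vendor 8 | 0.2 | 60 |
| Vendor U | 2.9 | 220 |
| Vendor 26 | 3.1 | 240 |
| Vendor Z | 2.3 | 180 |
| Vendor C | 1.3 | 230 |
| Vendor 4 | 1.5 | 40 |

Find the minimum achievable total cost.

2231

Use sources in increasing cost order.
Take 60 from Vendor 8 at 0.2 — need 950 more.
Vendor C at 1.3: take all 230 m — 720 still needed.
Take 40 from Vendor 4 at 1.5 — need 680 more.
Vendor K at 2.1: take all 60 m — 620 still needed.
Vendor Z (2.3): use full 180 — 440 m to go.
Vendor U (2.9): use full 220 — 220 m to go.
Take 220 from Vendor 26 at 3.1 to finish.
Cost = 60×0.2 + 230×1.3 + 40×1.5 + 60×2.1 + 180×2.3 + 220×2.9 + 220×3.1 = 2231.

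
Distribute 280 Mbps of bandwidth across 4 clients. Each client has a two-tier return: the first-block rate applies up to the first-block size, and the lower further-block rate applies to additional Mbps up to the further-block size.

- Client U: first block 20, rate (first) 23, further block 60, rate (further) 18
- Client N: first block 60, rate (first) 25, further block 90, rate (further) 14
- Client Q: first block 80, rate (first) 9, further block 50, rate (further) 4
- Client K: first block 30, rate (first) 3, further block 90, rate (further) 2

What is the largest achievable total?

Order all 8 blocks by rate: Client N/T1 25 > Client U/T1 23 > Client U/T2 18 > Client N/T2 14 > Client Q/T1 9 > Client Q/T2 4 > Client K/T1 3 > Client K/T2 2.
Fill Client N T1 block (60 at 25) → 220 left.
Fill Client U T1 block (20 at 23) → 200 left.
Client U/T2 (18): +60 → 140 left.
Client N T2 at 14: fill all 90 → 50 left.
Client Q T1 at 9: only 50 left, fill 50.
Total = 25×60 + 23×20 + 18×60 + 14×90 + 9×50 = 4750.

4750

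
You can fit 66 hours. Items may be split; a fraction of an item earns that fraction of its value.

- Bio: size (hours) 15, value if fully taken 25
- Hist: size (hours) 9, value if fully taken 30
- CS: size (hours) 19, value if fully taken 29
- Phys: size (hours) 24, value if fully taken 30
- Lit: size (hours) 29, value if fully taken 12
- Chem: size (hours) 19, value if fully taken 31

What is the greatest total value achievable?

120

Sort by value density: Hist 30/9≈3.33, Bio 25/15≈1.67, Chem 31/19≈1.63, CS 29/19≈1.53, Phys 30/24≈1.25, Lit 12/29≈0.414.
Take all of Hist (9 hours, value 30) ; 57 hours left.
Take all of Bio (15 hours, value 25) ; 42 hours left.
Chem: take in full, 19 hours for value 31 ; 23 left.
All 19 hours of CS fit (value 29) ; 4 remain.
4 hours left: a 4/24 share of Phys gives 30×4/24 = 5.
Total value = 120.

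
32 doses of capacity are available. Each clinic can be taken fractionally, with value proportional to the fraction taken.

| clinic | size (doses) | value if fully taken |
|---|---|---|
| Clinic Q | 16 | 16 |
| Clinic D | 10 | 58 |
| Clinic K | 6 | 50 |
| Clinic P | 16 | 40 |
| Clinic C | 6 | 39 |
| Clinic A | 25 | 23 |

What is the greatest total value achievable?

172

Sort by value density: Clinic K 50/6≈8.33, Clinic C 39/6≈6.5, Clinic D 58/10≈5.8, Clinic P 40/16≈2.5, Clinic Q 16/16≈1, Clinic A 23/25≈0.92.
Take all of Clinic K (6 doses, value 50) → 26 doses left.
Take all of Clinic C (6 doses, value 39) → 20 doses left.
Take all of Clinic D (10 doses, value 58) → 10 doses left.
Only 10 doses remain; take 10/16 of Clinic P for value 40×10/16 = 25.
Total value = 172.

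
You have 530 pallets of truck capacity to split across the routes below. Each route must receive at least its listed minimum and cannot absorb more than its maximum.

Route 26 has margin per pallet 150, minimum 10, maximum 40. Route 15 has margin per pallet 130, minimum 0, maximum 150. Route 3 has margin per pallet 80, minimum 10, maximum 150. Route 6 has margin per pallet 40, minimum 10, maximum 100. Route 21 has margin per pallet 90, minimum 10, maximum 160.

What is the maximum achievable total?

Meeting every minimum uses 10+0+10+10+10 = 40 pallets, leaving 490.
Order the routes by margin per pallet: Route 26 150 > Route 15 130 > Route 21 90 > Route 3 80 > Route 6 40.
Route 26 takes 30 more to reach its cap of 40 → 460 left.
Route 15: +150 to 150 (cap) → 310 left.
Route 21: +150 to 160 (cap) → 160 left.
Give Route 3 140 more to hit its cap of 150 → 20 left.
Only 20 left; Route 6 takes them to reach 30.
Total = 150×40 + 130×150 + 80×150 + 40×30 + 90×160 = 53100.

53100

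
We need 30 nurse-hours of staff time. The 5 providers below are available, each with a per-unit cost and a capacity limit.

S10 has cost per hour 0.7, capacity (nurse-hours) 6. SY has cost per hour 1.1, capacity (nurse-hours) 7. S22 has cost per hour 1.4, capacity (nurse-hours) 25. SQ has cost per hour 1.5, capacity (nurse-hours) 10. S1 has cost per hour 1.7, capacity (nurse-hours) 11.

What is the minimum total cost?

Use providers in increasing cost order.
S10 at 0.7: take all 6 nurse-hours — 24 still needed.
SY at 1.1: take all 7 nurse-hours — 17 still needed.
S22 at 1.4: take 17 of its 25 — requirement met.
SQ, S1: unused.
Cost = 6×0.7 + 7×1.1 + 17×1.4 = 35.7.

35.7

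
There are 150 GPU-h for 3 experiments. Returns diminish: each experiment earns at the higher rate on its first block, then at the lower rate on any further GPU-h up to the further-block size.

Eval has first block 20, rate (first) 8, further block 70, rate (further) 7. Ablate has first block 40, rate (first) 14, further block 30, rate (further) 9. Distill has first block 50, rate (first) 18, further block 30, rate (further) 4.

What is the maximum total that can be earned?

Treat each block as its own option and order by rate: Distill/first 18 > Ablate/first 14 > Ablate/second 9 > Eval/first 8 > Eval/second 7 > Distill/second 4.
Distill first at 18: fill all 50 — 100 left.
Fill Ablate first block (40 at 14) — 60 left.
Ablate/second (9): +30 — 30 left.
Eval/first (8): +20 — 10 left.
Eval second at 7: only 10 left, fill 10.
Total = 18×50 + 14×40 + 9×30 + 8×20 + 7×10 = 1960.

1960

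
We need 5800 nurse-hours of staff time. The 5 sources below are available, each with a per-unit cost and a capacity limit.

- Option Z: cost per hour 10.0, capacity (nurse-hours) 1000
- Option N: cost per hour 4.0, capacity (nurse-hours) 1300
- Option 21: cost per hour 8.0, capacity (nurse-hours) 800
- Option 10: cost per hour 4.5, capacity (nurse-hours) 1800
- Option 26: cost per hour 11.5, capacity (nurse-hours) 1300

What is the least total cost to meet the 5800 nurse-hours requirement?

Use sources in increasing cost order.
Take 1300 from Option N at 4.0 → need 4500 more.
Take 1800 from Option 10 at 4.5 → need 2700 more.
Option 21 (8.0): use full 800 → 1900 nurse-hours to go.
Option Z at 10.0: take all 1000 nurse-hours → 900 still needed.
Option 26 (11.5): take the remaining 900 → done.
Cost = 1300×4.0 + 1800×4.5 + 800×8.0 + 1000×10.0 + 900×11.5 = 40050.

40050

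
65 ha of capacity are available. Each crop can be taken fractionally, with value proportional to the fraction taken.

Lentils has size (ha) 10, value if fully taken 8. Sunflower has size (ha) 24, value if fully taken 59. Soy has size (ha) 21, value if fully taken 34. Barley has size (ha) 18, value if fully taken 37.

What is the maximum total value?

131.6

Rank by value-to-size ratio: Sunflower 59/24≈2.46, Barley 37/18≈2.06, Soy 34/21≈1.62, Lentils 8/10≈0.8.
Take all of Sunflower (24 ha, value 59) → 41 ha left.
Take all of Barley (18 ha, value 37) → 23 ha left.
Take all of Soy (21 ha, value 34) → 2 ha left.
Only 2 ha remain; take 2/10 of Lentils for value 8×2/10 = 1.6.
Total value = 131.6.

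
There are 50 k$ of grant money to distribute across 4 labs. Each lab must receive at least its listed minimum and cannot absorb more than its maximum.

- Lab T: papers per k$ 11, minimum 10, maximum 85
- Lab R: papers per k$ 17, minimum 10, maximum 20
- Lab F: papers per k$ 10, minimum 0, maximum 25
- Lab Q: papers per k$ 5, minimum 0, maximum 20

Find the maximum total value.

670

Meeting every minimum uses 10+10+0+0 = 20 k$, leaving 30.
Order the labs by papers per k$: Lab R 17 > Lab T 11 > Lab F 10 > Lab Q 5.
Lab R takes 10 more to reach its cap of 20 — 20 left.
Lab T has room for 75 more but only 20 remain, so it gets 30.
Total = 11×30 + 17×20 = 670.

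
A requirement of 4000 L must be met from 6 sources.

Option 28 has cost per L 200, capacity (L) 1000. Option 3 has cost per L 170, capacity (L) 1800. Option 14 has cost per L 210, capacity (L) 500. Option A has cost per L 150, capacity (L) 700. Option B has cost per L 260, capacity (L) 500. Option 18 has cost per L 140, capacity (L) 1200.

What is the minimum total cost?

Fill from the cheapest source first.
Take 1200 from Option 18 at 140 → need 2800 more.
Option A (150): use full 700 → 2100 L to go.
Take 1800 from Option 3 at 170 → need 300 more.
Option 28 at 200: take 300 of its 1000 → requirement met.
Option 14, Option B: unused.
Cost = 1200×140 + 700×150 + 1800×170 + 300×200 = 639000.

639000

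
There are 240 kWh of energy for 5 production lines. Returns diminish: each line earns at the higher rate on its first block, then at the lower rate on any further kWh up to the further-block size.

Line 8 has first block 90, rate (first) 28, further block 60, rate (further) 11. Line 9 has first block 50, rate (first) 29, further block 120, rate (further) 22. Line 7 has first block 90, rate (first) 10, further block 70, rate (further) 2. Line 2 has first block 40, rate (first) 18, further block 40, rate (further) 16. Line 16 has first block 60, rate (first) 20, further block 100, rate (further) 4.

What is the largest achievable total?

6170

Order all 10 blocks by rate: Line 9/T1 29 > Line 8/T1 28 > Line 9/T2 22 > Line 16/T1 20 > Line 2/T1 18 > Line 2/T2 16 > Line 8/T2 11 > Line 7/T1 10 > Line 16/T2 4 > Line 7/T2 2.
Fill Line 9 T1 block (50 at 29) → 190 left.
Fill Line 8 T1 block (90 at 28) → 100 left.
Line 9 T2 at 22: only 100 left, fill 100.
Total = 29×50 + 28×90 + 22×100 = 6170.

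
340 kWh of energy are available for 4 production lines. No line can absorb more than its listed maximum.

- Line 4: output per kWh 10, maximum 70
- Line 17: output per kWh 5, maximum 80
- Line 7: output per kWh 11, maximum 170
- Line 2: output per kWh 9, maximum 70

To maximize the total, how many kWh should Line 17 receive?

Rank by output per kWh: Line 7 11 > Line 4 10 > Line 2 9 > Line 17 5.
Give Line 7 170 to hit its cap of 170 — 170 left.
Line 4 takes 70 to reach its cap of 70 — 100 left.
Give Line 2 70 to hit its cap of 70 — 30 left.
Line 17 has room for 80 but only 30 remain, so it gets 30.

30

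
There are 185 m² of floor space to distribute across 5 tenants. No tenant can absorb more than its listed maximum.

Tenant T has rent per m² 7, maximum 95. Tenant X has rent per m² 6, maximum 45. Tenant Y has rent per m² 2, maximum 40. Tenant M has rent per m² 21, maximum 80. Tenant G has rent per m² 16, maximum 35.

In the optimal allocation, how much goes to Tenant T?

Rank by rent per m²: Tenant M 21 > Tenant G 16 > Tenant T 7 > Tenant X 6 > Tenant Y 2.
Tenant M takes 80 to reach its cap of 80 → 105 left.
Tenant G takes 35 to reach its cap of 35 → 70 left.
Only 70 left; Tenant T takes them to reach 70.

70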